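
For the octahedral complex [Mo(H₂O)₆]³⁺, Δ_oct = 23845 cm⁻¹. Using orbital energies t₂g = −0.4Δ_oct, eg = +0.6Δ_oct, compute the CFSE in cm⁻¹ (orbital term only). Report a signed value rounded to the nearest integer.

-28614

H₂O is neutral, so the +3 overall charge sits on Mo: oxidation state +3.
Mo³⁺: group 6, so d-count = 6 − 3 = 3.
The d³ electrons fill as t₂g³ eg⁰.
The orbital stabilization is -1.2Δ_oct = -1.2 × 23845 = -28614 cm⁻¹.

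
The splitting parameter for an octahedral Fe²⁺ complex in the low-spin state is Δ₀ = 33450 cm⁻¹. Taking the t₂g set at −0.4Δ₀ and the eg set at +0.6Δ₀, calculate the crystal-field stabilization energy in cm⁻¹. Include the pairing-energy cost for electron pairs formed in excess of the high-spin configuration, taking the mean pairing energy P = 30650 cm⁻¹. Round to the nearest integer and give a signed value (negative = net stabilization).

-18980

Group 8 minus oxidation state +2 gives a d⁶ configuration for Fe²⁺.
The d⁶ electrons fill as t₂g⁶ eg⁰.
Orbital CFSE = 6(-0.4) + 0(0.6) = -2.4Δ₀ = -2.4 × 33450 = -80280 cm⁻¹.
Relative to high-spin t₂g⁴ eg² (1 paired), the low-spin configuration has 2 additional pairs, contributing +2 × 30650 = +61300 cm⁻¹.
Net CFSE = -80280 + 61300 = -18980 cm⁻¹.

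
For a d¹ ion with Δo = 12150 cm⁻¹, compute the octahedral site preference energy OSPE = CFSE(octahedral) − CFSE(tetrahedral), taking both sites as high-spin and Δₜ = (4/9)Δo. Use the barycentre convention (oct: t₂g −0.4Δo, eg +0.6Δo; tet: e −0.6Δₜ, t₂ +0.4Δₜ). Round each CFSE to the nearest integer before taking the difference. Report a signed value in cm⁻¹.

-1620

In an octahedral site d¹ (HS) is t₂g¹ eg⁰, giving CFSE(oct) = -0.4Δo = -4860 cm⁻¹.
Tetrahedral e¹ t₂⁰ gives -0.6Δₜ = -0.6 × (4/9) × 12150 = -3240 cm⁻¹.
OSPE = CFSE(oct) − CFSE(tet) = -4860 − (-3240) = -1620 cm⁻¹.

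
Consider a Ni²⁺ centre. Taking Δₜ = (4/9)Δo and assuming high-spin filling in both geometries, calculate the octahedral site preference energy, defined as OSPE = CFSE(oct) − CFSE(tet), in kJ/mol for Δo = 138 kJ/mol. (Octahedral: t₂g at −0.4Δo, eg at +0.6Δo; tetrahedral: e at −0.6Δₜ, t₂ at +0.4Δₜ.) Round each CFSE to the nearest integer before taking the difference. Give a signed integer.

Ni²⁺: group 10, so d-count = 10 − 2 = 8.
Octahedral (high-spin): t2g^6 e_g^2, CFSE = 6(−0.4) + 2(+0.6) = -1.2Δo = -1.2 × 138 = -166 kJ/mol.
In a tetrahedral site the filling is e^4 t2^4: CFSE(tet) = -0.8Δₜ = -0.8 × (4/9)(138) = -49 kJ/mol.
OSPE = -166 − (-49) = -117 kJ/mol.

-117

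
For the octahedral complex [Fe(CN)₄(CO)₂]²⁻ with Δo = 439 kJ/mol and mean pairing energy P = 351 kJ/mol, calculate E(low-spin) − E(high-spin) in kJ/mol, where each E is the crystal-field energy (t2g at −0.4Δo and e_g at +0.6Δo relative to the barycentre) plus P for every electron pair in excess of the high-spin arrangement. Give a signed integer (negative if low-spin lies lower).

Ligand charges: 4×(-1) from CN⁻ and 2×(+0) from CO sum to -4; with overall charge -2, Fe is +2.
Fe²⁺: group 8, so d-count = 8 − 2 = 6.
High-spin d⁶ fills as t2g^4 e_g^2 with CFSE 4(−0.4) + 2(+0.6) = -0.4Δo = -176 kJ/mol.
For low-spin the configuration is t2g^6 e_g^0: orbital energy -2.4 × 439 = -1054 kJ/mol, and 2 additional pairs relative to high-spin add 702 kJ/mol, giving -352 kJ/mol.
Thus E(LS) − E(HS) = -176 kJ/mol.

-176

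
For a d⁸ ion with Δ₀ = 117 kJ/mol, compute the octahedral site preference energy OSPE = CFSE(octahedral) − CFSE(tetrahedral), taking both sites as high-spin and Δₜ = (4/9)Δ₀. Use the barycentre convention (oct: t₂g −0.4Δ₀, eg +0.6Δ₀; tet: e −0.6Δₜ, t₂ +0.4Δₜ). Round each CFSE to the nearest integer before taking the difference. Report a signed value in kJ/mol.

-98

In an octahedral site d⁸ (HS) is t₂g⁶ eg², giving CFSE(oct) = -1.2Δ₀ = -140 kJ/mol.
Tetrahedral e⁴ t₂⁴ gives -0.8Δₜ = -0.8 × (4/9) × 117 = -42 kJ/mol.
Subtracting, OSPE = -140 − (-42) = -98 kJ/mol.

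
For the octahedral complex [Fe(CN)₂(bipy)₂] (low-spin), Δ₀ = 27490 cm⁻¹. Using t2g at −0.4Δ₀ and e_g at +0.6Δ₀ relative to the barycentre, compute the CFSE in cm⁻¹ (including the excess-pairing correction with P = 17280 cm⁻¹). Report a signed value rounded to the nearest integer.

-31416

Ligand charges: 2×(-1) from CN⁻ and 2×(+0) from bipy sum to -2; with overall charge +0, Fe is +2.
Fe is in group 8, so Fe²⁺ is d⁶ (8 − 2 = 6).
Electron filling gives t2g^6 e_g^0.
Orbital CFSE = 6(-0.4) + 0(0.6) = -2.4Δ₀ = -2.4 × 27490 = -65976 cm⁻¹.
Relative to high-spin t2g^4 e_g^2 (1 paired), the low-spin configuration has 2 additional pairs, contributing +2 × 17280 = +34560 cm⁻¹.
Overall CFSE = -65976 + 34560 = -31416 cm⁻¹.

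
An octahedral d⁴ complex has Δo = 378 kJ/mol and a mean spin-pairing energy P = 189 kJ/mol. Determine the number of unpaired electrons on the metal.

2

With Δo > P the complex is low-spin.
Configuration: t₂g⁴ eg⁰.
Unpaired electrons: 2.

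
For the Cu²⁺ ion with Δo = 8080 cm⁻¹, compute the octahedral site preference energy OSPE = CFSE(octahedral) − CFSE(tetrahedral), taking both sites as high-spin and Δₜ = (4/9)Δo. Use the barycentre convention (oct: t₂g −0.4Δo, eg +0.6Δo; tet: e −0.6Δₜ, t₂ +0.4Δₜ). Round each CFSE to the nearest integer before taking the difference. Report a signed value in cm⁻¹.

-3412

Group 11 minus oxidation state +2 gives a d⁹ configuration for Cu²⁺.
Octahedral high-spin t₂g⁶ eg³: CFSE = -0.6 × 8080 = -4848 cm⁻¹.
Tetrahedral: e⁴ t₂⁵, CFSE = 4(−0.6) + 5(+0.4) = -0.4Δₜ = -0.4 × (4/9) × 8080 = -1436 cm⁻¹.
Subtracting, OSPE = -4848 − (-1436) = -3412 cm⁻¹.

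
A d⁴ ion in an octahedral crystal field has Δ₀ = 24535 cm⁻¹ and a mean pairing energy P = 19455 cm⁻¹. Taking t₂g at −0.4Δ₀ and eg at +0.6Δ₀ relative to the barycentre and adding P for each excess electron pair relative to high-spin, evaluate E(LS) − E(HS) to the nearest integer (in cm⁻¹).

-5080

High-spin: t₂g³ eg¹, CFSE = -0.6Δ₀ = -14721 cm⁻¹.
For low-spin the configuration is t₂g⁴ eg⁰: orbital energy -1.6 × 24535 = -39256 cm⁻¹, and 1 additional pair relative to high-spin adds 19455 cm⁻¹, giving -19801 cm⁻¹.
The difference is -19801 − (-14721) = -5080 cm⁻¹, so low-spin lies lower.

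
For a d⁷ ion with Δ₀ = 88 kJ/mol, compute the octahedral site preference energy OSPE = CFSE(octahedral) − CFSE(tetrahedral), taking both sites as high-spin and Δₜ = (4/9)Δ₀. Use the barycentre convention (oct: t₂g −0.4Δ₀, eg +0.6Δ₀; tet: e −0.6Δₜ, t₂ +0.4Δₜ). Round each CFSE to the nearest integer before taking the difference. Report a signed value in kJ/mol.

-23

Octahedral (high-spin): t₂g⁵ eg², CFSE = 5(−0.4) + 2(+0.6) = -0.8Δ₀ = -0.8 × 88 = -70 kJ/mol.
In a tetrahedral site the filling is e⁴ t₂³: CFSE(tet) = -1.2Δₜ = -1.2 × (4/9)(88) = -47 kJ/mol.
Subtracting, OSPE = -70 − (-47) = -23 kJ/mol.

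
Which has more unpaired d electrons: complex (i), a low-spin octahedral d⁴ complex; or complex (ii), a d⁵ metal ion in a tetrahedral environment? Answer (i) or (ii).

(ii)

(i): t₂g⁴ eg⁰ → 2 unpaired.
(ii): Tetrahedral splitting is small, so the complex is high-spin; e^2 t2^3 → 5 unpaired.
So (ii) has more unpaired electrons.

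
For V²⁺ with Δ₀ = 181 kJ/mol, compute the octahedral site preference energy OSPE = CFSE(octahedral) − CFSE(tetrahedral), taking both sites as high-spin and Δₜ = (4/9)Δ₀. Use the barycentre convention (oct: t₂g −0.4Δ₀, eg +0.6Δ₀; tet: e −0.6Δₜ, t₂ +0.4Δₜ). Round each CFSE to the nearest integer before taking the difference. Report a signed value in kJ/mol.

Group 5 minus oxidation state +2 gives a d³ configuration for V²⁺.
Octahedral high-spin t₂g³ eg⁰: CFSE = -1.2 × 181 = -217 kJ/mol.
Tetrahedral: e² t₂¹, CFSE = 2(−0.6) + 1(+0.4) = -0.8Δₜ = -0.8 × (4/9) × 181 = -64 kJ/mol.
Subtracting, OSPE = -217 − (-64) = -153 kJ/mol.

-153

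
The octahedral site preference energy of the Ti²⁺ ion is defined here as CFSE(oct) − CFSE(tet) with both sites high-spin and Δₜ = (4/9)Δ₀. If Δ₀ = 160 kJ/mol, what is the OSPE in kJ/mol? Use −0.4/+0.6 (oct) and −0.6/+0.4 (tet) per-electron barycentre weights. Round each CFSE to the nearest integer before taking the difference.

-43

Ti sits in group 4; removing 2 electrons leaves Ti²⁺ with 4 − 2 = 2 d electrons.
Octahedral (high-spin): t₂g² eg⁰, CFSE = 2(−0.4) + 0(+0.6) = -0.8Δ₀ = -0.8 × 160 = -128 kJ/mol.
Tetrahedral: e² t₂⁰, CFSE = 2(−0.6) + 0(+0.4) = -1.2Δₜ = -1.2 × (4/9) × 160 = -85 kJ/mol.
OSPE = CFSE(oct) − CFSE(tet) = -128 − (-85) = -43 kJ/mol.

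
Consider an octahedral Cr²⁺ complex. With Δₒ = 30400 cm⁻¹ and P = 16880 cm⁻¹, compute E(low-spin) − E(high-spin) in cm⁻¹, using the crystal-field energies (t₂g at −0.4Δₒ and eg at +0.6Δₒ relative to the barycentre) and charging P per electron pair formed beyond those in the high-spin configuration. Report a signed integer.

Cr is in group 6, so Cr²⁺ is d⁴ (6 − 2 = 4).
High-spin: t₂g³ eg¹, CFSE = -0.6Δₒ = -18240 cm⁻¹.
Low-spin: t₂g⁴ eg⁰, orbital CFSE = -1.6Δₒ = -48640 cm⁻¹; plus 1 excess pair × P = +16880 cm⁻¹; total -31760 cm⁻¹.
The difference is -31760 − (-18240) = -13520 cm⁻¹, so low-spin lies lower.

-13520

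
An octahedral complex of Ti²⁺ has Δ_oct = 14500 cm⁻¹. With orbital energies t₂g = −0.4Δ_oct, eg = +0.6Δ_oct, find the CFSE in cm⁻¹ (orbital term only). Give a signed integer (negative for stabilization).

-11600

Ti²⁺: group 4, so d-count = 4 − 2 = 2.
For octahedral d² the high- and low-spin configurations coincide.
Electron filling gives t₂g² eg⁰.
Orbital CFSE = 2(-0.4) + 0(0.6) = -0.8Δ_oct = -0.8 × 14500 = -11600 cm⁻¹.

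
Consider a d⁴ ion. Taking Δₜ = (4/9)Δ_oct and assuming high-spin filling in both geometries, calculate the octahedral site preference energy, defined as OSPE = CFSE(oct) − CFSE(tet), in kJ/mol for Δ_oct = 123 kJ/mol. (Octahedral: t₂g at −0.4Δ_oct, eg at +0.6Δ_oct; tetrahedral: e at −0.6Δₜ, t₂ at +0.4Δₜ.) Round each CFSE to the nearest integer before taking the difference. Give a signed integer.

-52

Octahedral high-spin t2g^3 e_g^1: CFSE = -0.6 × 123 = -74 kJ/mol.
Tetrahedral: e^2 t2^2, CFSE = 2(−0.6) + 2(+0.4) = -0.4Δₜ = -0.4 × (4/9) × 123 = -22 kJ/mol.
Subtracting, OSPE = -74 − (-22) = -52 kJ/mol.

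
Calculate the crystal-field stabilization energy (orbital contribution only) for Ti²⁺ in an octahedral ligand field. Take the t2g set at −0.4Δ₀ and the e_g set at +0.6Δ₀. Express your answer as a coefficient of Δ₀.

Ti is in group 4, so Ti²⁺ is d² (4 − 2 = 2).
For octahedral d² the high- and low-spin configurations coincide.
Configuration: t2g^2 e_g^0.
CFSE = 2(-0.4Δ₀) + 0(0.6Δ₀) = -0.8Δ₀ + 0.0Δ₀ = -0.8Δ₀.

-0.8 Δ₀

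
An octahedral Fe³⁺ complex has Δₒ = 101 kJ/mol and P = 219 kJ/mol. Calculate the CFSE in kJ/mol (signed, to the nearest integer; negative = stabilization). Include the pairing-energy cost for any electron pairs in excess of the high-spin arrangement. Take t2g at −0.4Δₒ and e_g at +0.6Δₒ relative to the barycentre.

0

Fe sits in group 8; removing 3 electrons leaves Fe³⁺ with 8 − 3 = 5 d electrons.
Δₒ < P, so pairing is avoided: the ground state is high-spin.
Filling d⁵ accordingly: t2g^3 e_g^2.
Orbital CFSE = 0.0Δₒ = 0.0 × 101 = 0 kJ/mol.
High-spin has no excess pairs, so no pairing correction applies.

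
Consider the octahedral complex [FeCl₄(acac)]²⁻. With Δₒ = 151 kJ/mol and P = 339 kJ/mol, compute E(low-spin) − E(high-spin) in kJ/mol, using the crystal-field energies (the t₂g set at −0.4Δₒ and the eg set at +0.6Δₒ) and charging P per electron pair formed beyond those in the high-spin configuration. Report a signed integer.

376

Ligand charges: 4×(-1) from Cl⁻ and 1×(-1) from acac⁻ sum to -5; with overall charge -2, Fe is +3.
Group 8 minus oxidation state +3 gives a d⁵ configuration for Fe³⁺.
High-spin d⁵ fills as t₂g³ eg² with CFSE 3(−0.4) + 2(+0.6) = 0.0Δₒ = 0 kJ/mol.
Low-spin t₂g⁵ eg⁰ gives -2.0Δₒ = -302 kJ/mol, but forming 2 extra pairs costs 2P = 678 kJ/mol, so E(LS) = -302 + 678 = 376 kJ/mol.
Thus E(LS) − E(HS) = 376 kJ/mol.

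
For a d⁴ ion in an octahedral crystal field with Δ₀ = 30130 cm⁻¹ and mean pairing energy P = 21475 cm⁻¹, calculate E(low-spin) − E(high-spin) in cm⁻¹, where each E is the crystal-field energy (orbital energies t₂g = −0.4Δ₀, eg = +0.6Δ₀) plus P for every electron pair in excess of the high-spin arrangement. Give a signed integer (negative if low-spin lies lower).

-8655

High-spin d⁴ fills as t₂g³ eg¹ with CFSE 3(−0.4) + 1(+0.6) = -0.6Δ₀ = -18078 cm⁻¹.
Low-spin: t₂g⁴ eg⁰, orbital CFSE = -1.6Δ₀ = -48208 cm⁻¹; plus 1 excess pair × P = +21475 cm⁻¹; total -26733 cm⁻¹.
Thus E(LS) − E(HS) = -8655 cm⁻¹.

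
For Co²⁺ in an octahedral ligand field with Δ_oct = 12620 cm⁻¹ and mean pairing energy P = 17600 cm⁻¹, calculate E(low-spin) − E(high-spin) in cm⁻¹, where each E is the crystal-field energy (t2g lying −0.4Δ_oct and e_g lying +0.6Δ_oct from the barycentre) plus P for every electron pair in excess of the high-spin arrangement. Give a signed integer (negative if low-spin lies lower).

Co²⁺: group 9, so d-count = 9 − 2 = 7.
In the high-spin limit (t2g^5 e_g^2) the orbital term is -0.8Δ_oct = -10096 cm⁻¹, with no excess pairing.
Low-spin t2g^6 e_g^1 gives -1.8Δ_oct = -22716 cm⁻¹, but forming 1 extra pair costs 1P = 17600 cm⁻¹, so E(LS) = -22716 + 17600 = -5116 cm⁻¹.
E(LS) − E(HS) = -5116 − (-10096) = 4980 cm⁻¹.

4980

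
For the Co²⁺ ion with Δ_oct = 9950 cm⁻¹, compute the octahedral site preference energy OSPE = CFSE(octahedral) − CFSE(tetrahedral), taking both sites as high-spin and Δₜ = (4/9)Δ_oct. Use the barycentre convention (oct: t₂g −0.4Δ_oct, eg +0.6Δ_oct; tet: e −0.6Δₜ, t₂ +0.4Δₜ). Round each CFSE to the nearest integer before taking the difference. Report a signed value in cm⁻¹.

Co is in group 9, so Co²⁺ is d⁷ (9 − 2 = 7).
In an octahedral site d⁷ (HS) is t₂g⁵ eg², giving CFSE(oct) = -0.8Δ_oct = -7960 cm⁻¹.
Tetrahedral: e⁴ t₂³, CFSE = 4(−0.6) + 3(+0.4) = -1.2Δₜ = -1.2 × (4/9) × 9950 = -5307 cm⁻¹.
Subtracting, OSPE = -7960 − (-5307) = -2653 cm⁻¹.

-2653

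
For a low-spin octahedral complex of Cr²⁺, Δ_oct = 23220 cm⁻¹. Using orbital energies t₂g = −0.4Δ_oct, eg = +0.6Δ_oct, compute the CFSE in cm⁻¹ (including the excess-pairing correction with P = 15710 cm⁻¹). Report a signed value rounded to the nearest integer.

Cr is in group 6, so Cr²⁺ is d⁴ (6 − 2 = 4).
The d⁴ electrons fill as t₂g⁴ eg⁰.
Orbital CFSE = 4(-0.4) + 0(0.6) = -1.6Δ_oct = -1.6 × 23220 = -37152 cm⁻¹.
Relative to high-spin t₂g³ eg¹ (0 paired), the low-spin configuration has 1 additional pair, contributing +1 × 15710 = +15710 cm⁻¹.
Overall CFSE = -37152 + 15710 = -21442 cm⁻¹.

-21442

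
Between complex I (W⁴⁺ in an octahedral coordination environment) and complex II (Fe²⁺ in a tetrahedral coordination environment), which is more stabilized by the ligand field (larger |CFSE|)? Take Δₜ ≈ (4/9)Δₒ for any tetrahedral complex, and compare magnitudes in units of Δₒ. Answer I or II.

I: Group 6 minus oxidation state +4 gives a d² configuration for W⁴⁺; t₂g² eg⁰, CFSE = -0.8Δₒ.
II: Group 8 minus oxidation state +2 gives a d⁶ configuration for Fe²⁺; Tetrahedral fields are weak (Δₜ ≈ 4/9 Δₒ), so electrons fill high-spin; e³ t₂³, CFSE = -0.6Δₜ ≈ -0.27Δₒ.
So I has the larger |CFSE|.

I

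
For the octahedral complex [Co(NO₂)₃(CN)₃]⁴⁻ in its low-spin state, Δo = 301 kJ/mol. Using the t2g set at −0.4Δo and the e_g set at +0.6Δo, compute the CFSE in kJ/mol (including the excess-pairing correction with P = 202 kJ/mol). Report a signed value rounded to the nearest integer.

-340

Ligand charges: 3×(-1) from NO₂⁻ and 3×(-1) from CN⁻ sum to -6; with overall charge -4, Co is +2.
Co sits in group 9; removing 2 electrons leaves Co²⁺ with 9 − 2 = 7 d electrons.
Configuration: t2g^6 e_g^1.
The orbital stabilization is -1.8Δo = -1.8 × 301 = -542 kJ/mol.
High-spin d⁷ would be t2g^5 e_g^2 with 2 pairs; low-spin has 3, so 1 excess pair costs +1P = +202 kJ/mol.
Overall CFSE = -542 + 202 = -340 kJ/mol.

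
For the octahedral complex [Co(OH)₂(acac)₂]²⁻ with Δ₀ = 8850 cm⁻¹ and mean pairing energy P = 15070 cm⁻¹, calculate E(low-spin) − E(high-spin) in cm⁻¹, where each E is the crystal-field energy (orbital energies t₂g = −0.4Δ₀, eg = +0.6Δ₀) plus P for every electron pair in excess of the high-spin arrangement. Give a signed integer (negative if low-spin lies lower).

6220

Ligand charges: 2×(-1) from OH⁻ and 2×(-1) from acac⁻ sum to -4; with overall charge -2, Co is +2.
Co is in group 9, so Co²⁺ is d⁷ (9 − 2 = 7).
High-spin d⁷ fills as t₂g⁵ eg² with CFSE 5(−0.4) + 2(+0.6) = -0.8Δ₀ = -7080 cm⁻¹.
Low-spin t₂g⁶ eg¹ gives -1.8Δ₀ = -15930 cm⁻¹, but forming 1 extra pair costs 1P = 15070 cm⁻¹, so E(LS) = -15930 + 15070 = -860 cm⁻¹.
E(LS) − E(HS) = -860 − (-7080) = 6220 cm⁻¹.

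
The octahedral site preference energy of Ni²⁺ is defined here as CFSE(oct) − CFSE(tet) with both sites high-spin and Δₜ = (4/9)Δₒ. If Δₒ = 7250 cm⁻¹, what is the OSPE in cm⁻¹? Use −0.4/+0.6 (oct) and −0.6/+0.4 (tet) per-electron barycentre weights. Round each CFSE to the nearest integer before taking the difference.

-6122

Ni is in group 10, so Ni²⁺ is d⁸ (10 − 2 = 8).
Octahedral (high-spin): t2g^6 e_g^2, CFSE = 6(−0.4) + 2(+0.6) = -1.2Δₒ = -1.2 × 7250 = -8700 cm⁻¹.
In a tetrahedral site the filling is e^4 t2^4: CFSE(tet) = -0.8Δₜ = -0.8 × (4/9)(7250) = -2578 cm⁻¹.
OSPE = CFSE(oct) − CFSE(tet) = -8700 − (-2578) = -6122 cm⁻¹.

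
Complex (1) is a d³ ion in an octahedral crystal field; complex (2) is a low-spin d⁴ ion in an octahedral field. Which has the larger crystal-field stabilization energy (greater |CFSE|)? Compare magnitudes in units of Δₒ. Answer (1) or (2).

(2)

(1): t₂g³ eg⁰, CFSE = -1.2Δₒ.
(2): t₂g⁴ eg⁰, CFSE = -1.6Δₒ.
So (2) has the larger |CFSE|.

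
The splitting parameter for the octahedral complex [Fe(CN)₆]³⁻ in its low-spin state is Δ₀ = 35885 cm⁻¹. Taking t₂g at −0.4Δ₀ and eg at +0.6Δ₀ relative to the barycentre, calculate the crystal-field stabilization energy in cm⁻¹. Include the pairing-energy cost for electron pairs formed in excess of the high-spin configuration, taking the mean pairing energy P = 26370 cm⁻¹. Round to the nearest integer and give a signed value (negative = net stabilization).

Each CN⁻ contributes -1; 6 × (-1) = -6. With overall charge -3, Fe is in the +3 oxidation state.
Fe³⁺: group 8, so d-count = 8 − 3 = 5.
The d⁵ electrons fill as t₂g⁵ eg⁰.
CFSE(orbital) = 5×(-0.4Δ₀) + 0×(0.6Δ₀) = -2.0Δ₀; with Δ₀ = 35885 cm⁻¹ that is -71770 cm⁻¹.
Pairing penalty: 2 pairs vs 0 in the high-spin reference → 2 extra × P = 52740 cm⁻¹.
Combining: -71770 + 52740 = -19030 cm⁻¹.

-19030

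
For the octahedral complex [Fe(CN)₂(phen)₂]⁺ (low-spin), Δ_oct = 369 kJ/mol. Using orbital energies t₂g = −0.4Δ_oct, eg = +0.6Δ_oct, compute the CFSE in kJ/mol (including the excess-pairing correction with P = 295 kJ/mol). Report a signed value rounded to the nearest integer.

-148

Ligand charges: 2×(-1) from CN⁻ and 2×(+0) from phen sum to -2; with overall charge +1, Fe is +3.
Fe is in group 8, so Fe³⁺ is d⁵ (8 − 3 = 5).
The d⁵ electrons fill as t₂g⁵ eg⁰.
CFSE(orbital) = 5×(-0.4Δ_oct) + 0×(0.6Δ_oct) = -2.0Δ_oct; with Δ_oct = 369 kJ/mol that is -738 kJ/mol.
Relative to high-spin t₂g³ eg² (0 paired), the low-spin configuration has 2 additional pairs, contributing +2 × 295 = +590 kJ/mol.
Overall CFSE = -738 + 590 = -148 kJ/mol.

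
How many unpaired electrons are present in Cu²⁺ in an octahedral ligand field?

1

Group 11 minus oxidation state +2 gives a d⁹ configuration for Cu²⁺.
For octahedral d⁹ the high- and low-spin configurations coincide.
Configuration: t2g^6 e_g^3, giving 1 unpaired electron.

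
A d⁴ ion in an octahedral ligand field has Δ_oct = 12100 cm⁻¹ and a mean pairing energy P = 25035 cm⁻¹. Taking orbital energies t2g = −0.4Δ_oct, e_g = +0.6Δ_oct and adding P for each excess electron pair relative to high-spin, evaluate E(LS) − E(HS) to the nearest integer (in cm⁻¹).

12935

In the high-spin limit (t2g^3 e_g^1) the orbital term is -0.6Δ_oct = -7260 cm⁻¹, with no excess pairing.
For low-spin the configuration is t2g^4 e_g^0: orbital energy -1.6 × 12100 = -19360 cm⁻¹, and 1 additional pair relative to high-spin adds 25035 cm⁻¹, giving 5675 cm⁻¹.
The difference is 5675 − (-7260) = 12935 cm⁻¹, so high-spin lies lower.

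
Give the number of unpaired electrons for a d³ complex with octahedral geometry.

Configuration: t₂g³ eg⁰, giving 3 unpaired electrons.

3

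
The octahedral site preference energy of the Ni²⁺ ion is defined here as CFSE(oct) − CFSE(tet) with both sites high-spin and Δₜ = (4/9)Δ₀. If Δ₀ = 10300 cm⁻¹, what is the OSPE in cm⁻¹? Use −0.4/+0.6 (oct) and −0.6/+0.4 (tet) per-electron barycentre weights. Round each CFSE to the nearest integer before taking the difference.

-8698

Ni is in group 10, so Ni²⁺ is d⁸ (10 − 2 = 8).
Octahedral high-spin t₂g⁶ eg²: CFSE = -1.2 × 10300 = -12360 cm⁻¹.
Tetrahedral: e⁴ t₂⁴, CFSE = 4(−0.6) + 4(+0.4) = -0.8Δₜ = -0.8 × (4/9) × 10300 = -3662 cm⁻¹.
OSPE = -12360 − (-3662) = -8698 cm⁻¹.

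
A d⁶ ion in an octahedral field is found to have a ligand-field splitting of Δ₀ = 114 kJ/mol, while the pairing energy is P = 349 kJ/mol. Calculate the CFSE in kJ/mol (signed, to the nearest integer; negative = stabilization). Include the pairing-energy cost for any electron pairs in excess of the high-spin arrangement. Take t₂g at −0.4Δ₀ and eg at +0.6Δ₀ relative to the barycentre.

With Δ₀ < P the complex is high-spin.
Configuration: t₂g⁴ eg².
Orbital CFSE = -0.4Δ₀ = -0.4 × 114 = -46 kJ/mol.
High-spin has no excess pairs, so no pairing correction applies.

-46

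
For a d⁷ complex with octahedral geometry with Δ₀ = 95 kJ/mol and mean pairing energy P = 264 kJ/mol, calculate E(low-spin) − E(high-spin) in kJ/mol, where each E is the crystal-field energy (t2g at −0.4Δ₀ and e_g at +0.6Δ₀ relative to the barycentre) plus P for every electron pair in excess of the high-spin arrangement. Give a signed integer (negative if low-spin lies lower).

High-spin: t2g^5 e_g^2, CFSE = -0.8Δ₀ = -76 kJ/mol.
Low-spin: t2g^6 e_g^1, orbital CFSE = -1.8Δ₀ = -171 kJ/mol; plus 1 excess pair × P = +264 kJ/mol; total 93 kJ/mol.
E(LS) − E(HS) = 93 − (-76) = 169 kJ/mol.

169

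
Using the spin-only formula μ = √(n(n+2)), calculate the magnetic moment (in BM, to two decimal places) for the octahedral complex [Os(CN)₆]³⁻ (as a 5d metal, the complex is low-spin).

Each CN⁻ contributes -1; 6 × (-1) = -6. With overall charge -3, Os is in the +3 oxidation state.
Os sits in group 8; removing 3 electrons leaves Os³⁺ with 8 − 3 = 5 d electrons.
Configuration: t2g^5 e_g^0 → 1 unpaired electron.
μ(spin-only) = √[1(1+2)] = √3 ≈ 1.73 BM.

1.73 BM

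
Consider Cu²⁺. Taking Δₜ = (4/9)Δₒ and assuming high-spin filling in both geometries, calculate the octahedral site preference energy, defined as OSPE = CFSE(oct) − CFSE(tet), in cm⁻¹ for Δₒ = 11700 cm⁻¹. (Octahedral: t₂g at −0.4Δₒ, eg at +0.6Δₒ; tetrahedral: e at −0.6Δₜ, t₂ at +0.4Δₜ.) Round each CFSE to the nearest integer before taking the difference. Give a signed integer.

Cu is in group 11, so Cu²⁺ is d⁹ (11 − 2 = 9).
Octahedral (high-spin): t₂g⁶ eg³, CFSE = 6(−0.4) + 3(+0.6) = -0.6Δₒ = -0.6 × 11700 = -7020 cm⁻¹.
Tetrahedral e⁴ t₂⁵ gives -0.4Δₜ = -0.4 × (4/9) × 11700 = -2080 cm⁻¹.
OSPE = -7020 − (-2080) = -4940 cm⁻¹.

-4940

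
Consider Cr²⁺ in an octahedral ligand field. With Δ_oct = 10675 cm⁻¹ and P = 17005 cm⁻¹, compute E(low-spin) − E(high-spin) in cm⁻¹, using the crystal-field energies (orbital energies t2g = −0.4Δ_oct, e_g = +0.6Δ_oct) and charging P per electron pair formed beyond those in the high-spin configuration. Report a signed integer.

Cr sits in group 6; removing 2 electrons leaves Cr²⁺ with 6 − 2 = 4 d electrons.
High-spin: t2g^3 e_g^1, CFSE = -0.6Δ_oct = -6405 cm⁻¹.
Low-spin t2g^4 e_g^0 gives -1.6Δ_oct = -17080 cm⁻¹, but forming 1 extra pair costs 1P = 17005 cm⁻¹, so E(LS) = -17080 + 17005 = -75 cm⁻¹.
E(LS) − E(HS) = -75 − (-6405) = 6330 cm⁻¹.

6330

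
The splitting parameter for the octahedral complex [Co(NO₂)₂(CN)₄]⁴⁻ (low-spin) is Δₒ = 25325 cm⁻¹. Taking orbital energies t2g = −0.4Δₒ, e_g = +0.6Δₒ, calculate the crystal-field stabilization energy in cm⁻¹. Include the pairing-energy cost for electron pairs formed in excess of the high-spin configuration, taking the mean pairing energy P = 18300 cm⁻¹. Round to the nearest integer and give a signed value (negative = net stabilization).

Ligand charges: 2×(-1) from NO₂⁻ and 4×(-1) from CN⁻ sum to -6; with overall charge -4, Co is +2.
Group 9 minus oxidation state +2 gives a d⁷ configuration for Co²⁺.
The d⁷ electrons fill as t2g^6 e_g^1.
Orbital CFSE = 6(-0.4) + 1(0.6) = -1.8Δₒ = -1.8 × 25325 = -45585 cm⁻¹.
Relative to high-spin t2g^5 e_g^2 (2 paired), the low-spin configuration has 1 additional pair, contributing +1 × 18300 = +18300 cm⁻¹.
Overall CFSE = -45585 + 18300 = -27285 cm⁻¹.

-27285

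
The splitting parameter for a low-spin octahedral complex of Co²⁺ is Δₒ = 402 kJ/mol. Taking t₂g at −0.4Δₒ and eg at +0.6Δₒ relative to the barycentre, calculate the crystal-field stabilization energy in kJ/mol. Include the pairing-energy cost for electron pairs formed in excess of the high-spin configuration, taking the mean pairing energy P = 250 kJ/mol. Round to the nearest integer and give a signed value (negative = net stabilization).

Co²⁺: group 9, so d-count = 9 − 2 = 7.
Configuration: t₂g⁶ eg¹.
The orbital stabilization is -1.8Δₒ = -1.8 × 402 = -724 kJ/mol.
High-spin d⁷ would be t₂g⁵ eg² with 2 pairs; low-spin has 3, so 1 excess pair costs +1P = +250 kJ/mol.
Net CFSE = -724 + 250 = -474 kJ/mol.

-474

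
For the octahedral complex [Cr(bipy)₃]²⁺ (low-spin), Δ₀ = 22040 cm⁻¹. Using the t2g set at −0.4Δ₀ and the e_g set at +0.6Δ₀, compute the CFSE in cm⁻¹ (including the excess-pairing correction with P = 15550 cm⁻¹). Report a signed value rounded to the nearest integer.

-19714

bipy is neutral, so the +2 overall charge sits on Cr: oxidation state +2.
Group 6 minus oxidation state +2 gives a d⁴ configuration for Cr²⁺.
Configuration: t2g^4 e_g^0.
The orbital stabilization is -1.6Δ₀ = -1.6 × 22040 = -35264 cm⁻¹.
High-spin d⁴ would be t2g^3 e_g^1 with 0 pairs; low-spin has 1, so 1 excess pair costs +1P = +15550 cm⁻¹.
Overall CFSE = -35264 + 15550 = -19714 cm⁻¹.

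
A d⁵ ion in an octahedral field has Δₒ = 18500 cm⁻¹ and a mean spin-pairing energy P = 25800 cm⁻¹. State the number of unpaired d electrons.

5

Δₒ < P, so pairing is avoided: the ground state is high-spin.
That gives t₂g³ eg².
Unpaired electrons: 5.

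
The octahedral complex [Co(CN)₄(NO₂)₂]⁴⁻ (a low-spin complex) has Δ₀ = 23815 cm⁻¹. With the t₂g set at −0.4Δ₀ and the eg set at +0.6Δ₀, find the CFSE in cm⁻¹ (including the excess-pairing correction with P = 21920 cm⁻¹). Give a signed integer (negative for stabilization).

-20947

Ligand charges: 4×(-1) from CN⁻ and 2×(-1) from NO₂⁻ sum to -6; with overall charge -4, Co is +2.
Co²⁺: group 9, so d-count = 9 − 2 = 7.
Configuration: t₂g⁶ eg¹.
Orbital CFSE = 6(-0.4) + 1(0.6) = -1.8Δ₀ = -1.8 × 23815 = -42867 cm⁻¹.
Pairing penalty: 3 pairs vs 2 in the high-spin reference → 1 extra × P = 21920 cm⁻¹.
Combining: -42867 + 21920 = -20947 cm⁻¹.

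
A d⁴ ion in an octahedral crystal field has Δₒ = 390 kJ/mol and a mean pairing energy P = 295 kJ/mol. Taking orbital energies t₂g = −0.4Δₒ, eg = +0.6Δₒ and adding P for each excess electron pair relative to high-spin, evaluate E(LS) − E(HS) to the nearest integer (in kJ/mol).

-95

High-spin: t₂g³ eg¹, CFSE = -0.6Δₒ = -234 kJ/mol.
Low-spin t₂g⁴ eg⁰ gives -1.6Δₒ = -624 kJ/mol, but forming 1 extra pair costs 1P = 295 kJ/mol, so E(LS) = -624 + 295 = -329 kJ/mol.
The difference is -329 − (-234) = -95 kJ/mol, so low-spin lies lower.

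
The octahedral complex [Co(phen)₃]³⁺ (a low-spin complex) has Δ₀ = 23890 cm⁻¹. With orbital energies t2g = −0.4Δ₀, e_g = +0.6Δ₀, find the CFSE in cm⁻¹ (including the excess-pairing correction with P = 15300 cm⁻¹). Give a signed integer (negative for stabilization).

phen is neutral, so the +3 overall charge sits on Co: oxidation state +3.
Co³⁺: group 9, so d-count = 9 − 3 = 6.
Configuration: t2g^6 e_g^0.
CFSE(orbital) = 6×(-0.4Δ₀) + 0×(0.6Δ₀) = -2.4Δ₀; with Δ₀ = 23890 cm⁻¹ that is -57336 cm⁻¹.
Relative to high-spin t2g^4 e_g^2 (1 paired), the low-spin configuration has 2 additional pairs, contributing +2 × 15300 = +30600 cm⁻¹.
Net CFSE = -57336 + 30600 = -26736 cm⁻¹.

-26736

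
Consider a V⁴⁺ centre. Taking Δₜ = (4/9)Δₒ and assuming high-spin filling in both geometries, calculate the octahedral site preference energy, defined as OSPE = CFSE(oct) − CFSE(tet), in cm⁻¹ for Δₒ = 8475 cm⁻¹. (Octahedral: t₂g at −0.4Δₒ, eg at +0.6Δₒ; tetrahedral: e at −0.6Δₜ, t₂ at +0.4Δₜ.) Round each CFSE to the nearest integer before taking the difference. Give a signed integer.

Group 5 minus oxidation state +4 gives a d¹ configuration for V⁴⁺.
Octahedral high-spin t2g^1 e_g^0: CFSE = -0.4 × 8475 = -3390 cm⁻¹.
Tetrahedral e^1 t2^0 gives -0.6Δₜ = -0.6 × (4/9) × 8475 = -2260 cm⁻¹.
Subtracting, OSPE = -3390 − (-2260) = -1130 cm⁻¹.

-1130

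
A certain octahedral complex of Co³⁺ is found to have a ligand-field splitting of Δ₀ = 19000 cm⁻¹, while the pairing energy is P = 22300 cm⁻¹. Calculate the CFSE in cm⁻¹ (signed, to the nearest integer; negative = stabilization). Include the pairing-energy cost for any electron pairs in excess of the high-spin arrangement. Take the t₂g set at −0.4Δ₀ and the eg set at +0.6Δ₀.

-7600

Co³⁺: group 9, so d-count = 9 − 3 = 6.
Here Δ₀ < P (19000 < 22300), so the high-spin state is favoured.
That gives t₂g⁴ eg².
Orbital CFSE = -0.4Δ₀ = -0.4 × 19000 = -7600 cm⁻¹.
High-spin has no excess pairs, so no pairing correction applies.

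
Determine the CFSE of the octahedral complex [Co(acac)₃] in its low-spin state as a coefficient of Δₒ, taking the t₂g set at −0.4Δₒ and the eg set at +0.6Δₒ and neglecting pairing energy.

Each acac⁻ contributes -1; 3 × (-1) = -3. With overall charge +0, Co is in the +3 oxidation state.
Co is in group 9, so Co³⁺ is d⁶ (9 − 3 = 6).
Configuration: t₂g⁶ eg⁰.
CFSE = 6(-0.4Δₒ) + 0(0.6Δₒ) = -2.4Δₒ + 0.0Δₒ = -2.4Δₒ.

-2.4 Δₒ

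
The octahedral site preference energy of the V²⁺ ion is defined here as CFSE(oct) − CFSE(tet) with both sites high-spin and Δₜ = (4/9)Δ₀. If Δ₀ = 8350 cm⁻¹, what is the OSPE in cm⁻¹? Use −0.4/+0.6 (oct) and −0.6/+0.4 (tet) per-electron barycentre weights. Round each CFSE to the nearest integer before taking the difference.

V is in group 5, so V²⁺ is d³ (5 − 2 = 3).
Octahedral high-spin t₂g³ eg⁰: CFSE = -1.2 × 8350 = -10020 cm⁻¹.
Tetrahedral: e² t₂¹, CFSE = 2(−0.6) + 1(+0.4) = -0.8Δₜ = -0.8 × (4/9) × 8350 = -2969 cm⁻¹.
OSPE = CFSE(oct) − CFSE(tet) = -10020 − (-2969) = -7051 cm⁻¹.

-7051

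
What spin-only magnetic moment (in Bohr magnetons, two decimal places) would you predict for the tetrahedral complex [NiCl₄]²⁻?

2.83 Bohr magnetons

Each Cl⁻ contributes -1; 4 × (-1) = -4. With overall charge -2, Ni is in the +2 oxidation state.
Ni²⁺: group 10, so d-count = 10 − 2 = 8.
With tetrahedral geometry the complex is necessarily high-spin.
Configuration: e⁴ t₂⁴ → 2 unpaired electrons.
μ(spin-only) = √[2(2+2)] = √8 ≈ 2.83 Bohr magnetons.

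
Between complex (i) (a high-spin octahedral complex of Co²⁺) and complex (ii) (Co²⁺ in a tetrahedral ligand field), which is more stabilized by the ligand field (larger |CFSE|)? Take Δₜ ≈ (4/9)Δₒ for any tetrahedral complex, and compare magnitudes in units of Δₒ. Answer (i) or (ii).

(i)

(i): Co is in group 9, so Co²⁺ is d⁷ (9 − 2 = 7); t2g^5 e_g^2, CFSE = -0.8Δₒ.
(ii): Co sits in group 9; removing 2 electrons leaves Co²⁺ with 9 − 2 = 7 d electrons; With tetrahedral geometry the complex is necessarily high-spin; e⁴ t₂³, CFSE = -1.2Δₜ ≈ -0.53Δₒ.
So (i) has the larger |CFSE|.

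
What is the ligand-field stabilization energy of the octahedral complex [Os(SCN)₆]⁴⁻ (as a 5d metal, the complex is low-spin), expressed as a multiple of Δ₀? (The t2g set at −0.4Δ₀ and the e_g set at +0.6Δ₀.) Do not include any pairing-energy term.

Each SCN⁻ contributes -1; 6 × (-1) = -6. With overall charge -4, Os is in the +2 oxidation state.
Os²⁺: group 8, so d-count = 8 − 2 = 6.
Configuration: t2g^6 e_g^0.
CFSE = 6(-0.4Δ₀) + 0(0.6Δ₀) = -2.4Δ₀ + 0.0Δ₀ = -2.4Δ₀.

-2.4 Δ₀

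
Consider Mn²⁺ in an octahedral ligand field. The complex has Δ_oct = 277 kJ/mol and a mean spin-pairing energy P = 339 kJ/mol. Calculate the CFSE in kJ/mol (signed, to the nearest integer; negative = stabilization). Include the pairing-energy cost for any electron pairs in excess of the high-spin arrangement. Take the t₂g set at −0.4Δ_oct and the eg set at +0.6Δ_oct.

Mn is in group 7, so Mn²⁺ is d⁵ (7 − 2 = 5).
Δ_oct < P, so pairing is avoided: the ground state is high-spin.
Filling d⁵ accordingly: t₂g³ eg².
Orbital CFSE = 0.0Δ_oct = 0.0 × 277 = 0 kJ/mol.
High-spin has no excess pairs, so no pairing correction applies.

0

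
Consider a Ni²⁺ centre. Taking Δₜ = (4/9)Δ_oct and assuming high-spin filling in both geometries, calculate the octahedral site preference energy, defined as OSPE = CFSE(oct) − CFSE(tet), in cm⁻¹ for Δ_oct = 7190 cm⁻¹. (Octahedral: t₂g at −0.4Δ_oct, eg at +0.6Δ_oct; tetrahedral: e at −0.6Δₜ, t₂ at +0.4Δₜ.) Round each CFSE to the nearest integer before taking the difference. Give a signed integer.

-6072

Ni is in group 10, so Ni²⁺ is d⁸ (10 − 2 = 8).
In an octahedral site d⁸ (HS) is t2g^6 e_g^2, giving CFSE(oct) = -1.2Δ_oct = -8628 cm⁻¹.
Tetrahedral: e^4 t2^4, CFSE = 4(−0.6) + 4(+0.4) = -0.8Δₜ = -0.8 × (4/9) × 7190 = -2556 cm⁻¹.
OSPE = -8628 − (-2556) = -6072 cm⁻¹.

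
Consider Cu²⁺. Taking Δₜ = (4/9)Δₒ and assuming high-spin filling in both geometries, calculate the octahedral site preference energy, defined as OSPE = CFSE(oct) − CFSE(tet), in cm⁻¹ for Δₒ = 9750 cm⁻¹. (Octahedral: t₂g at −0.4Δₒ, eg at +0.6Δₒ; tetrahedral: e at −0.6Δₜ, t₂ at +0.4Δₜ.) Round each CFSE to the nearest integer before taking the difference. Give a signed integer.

Cu is in group 11, so Cu²⁺ is d⁹ (11 − 2 = 9).
Octahedral high-spin t₂g⁶ eg³: CFSE = -0.6 × 9750 = -5850 cm⁻¹.
Tetrahedral e⁴ t₂⁵ gives -0.4Δₜ = -0.4 × (4/9) × 9750 = -1733 cm⁻¹.
OSPE = -5850 − (-1733) = -4117 cm⁻¹.

-4117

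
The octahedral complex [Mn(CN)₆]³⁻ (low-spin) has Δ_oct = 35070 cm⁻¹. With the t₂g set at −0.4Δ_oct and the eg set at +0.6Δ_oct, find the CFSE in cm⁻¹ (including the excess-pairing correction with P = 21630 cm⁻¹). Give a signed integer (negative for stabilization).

-34482

Each CN⁻ contributes -1; 6 × (-1) = -6. With overall charge -3, Mn is in the +3 oxidation state.
Mn is in group 7, so Mn³⁺ is d⁴ (7 − 3 = 4).
Configuration: t₂g⁴ eg⁰.
The orbital stabilization is -1.6Δ_oct = -1.6 × 35070 = -56112 cm⁻¹.
Pairing penalty: 1 pair vs 0 in the high-spin reference → 1 extra × P = 21630 cm⁻¹.
Net CFSE = -56112 + 21630 = -34482 cm⁻¹.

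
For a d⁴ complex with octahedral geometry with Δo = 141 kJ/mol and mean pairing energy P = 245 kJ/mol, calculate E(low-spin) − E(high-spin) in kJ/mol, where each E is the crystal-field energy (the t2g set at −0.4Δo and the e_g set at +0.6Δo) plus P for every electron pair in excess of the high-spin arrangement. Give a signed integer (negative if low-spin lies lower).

In the high-spin limit (t2g^3 e_g^1) the orbital term is -0.6Δo = -85 kJ/mol, with no excess pairing.
For low-spin the configuration is t2g^4 e_g^0: orbital energy -1.6 × 141 = -226 kJ/mol, and 1 additional pair relative to high-spin adds 245 kJ/mol, giving 19 kJ/mol.
E(LS) − E(HS) = 19 − (-85) = 104 kJ/mol.

104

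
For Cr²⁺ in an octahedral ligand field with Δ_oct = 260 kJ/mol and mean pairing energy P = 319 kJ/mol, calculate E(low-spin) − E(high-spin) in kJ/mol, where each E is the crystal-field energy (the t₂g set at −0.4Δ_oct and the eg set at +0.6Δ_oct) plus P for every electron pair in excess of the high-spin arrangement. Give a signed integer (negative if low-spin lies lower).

59

Cr sits in group 6; removing 2 electrons leaves Cr²⁺ with 6 − 2 = 4 d electrons.
High-spin d⁴ fills as t₂g³ eg¹ with CFSE 3(−0.4) + 1(+0.6) = -0.6Δ_oct = -156 kJ/mol.
Low-spin: t₂g⁴ eg⁰, orbital CFSE = -1.6Δ_oct = -416 kJ/mol; plus 1 excess pair × P = +319 kJ/mol; total -97 kJ/mol.
Thus E(LS) − E(HS) = 59 kJ/mol.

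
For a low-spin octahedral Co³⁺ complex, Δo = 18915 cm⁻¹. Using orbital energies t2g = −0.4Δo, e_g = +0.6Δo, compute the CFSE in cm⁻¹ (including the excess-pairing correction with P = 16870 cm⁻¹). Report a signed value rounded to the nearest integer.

-11656

Group 9 minus oxidation state +3 gives a d⁶ configuration for Co³⁺.
The d⁶ electrons fill as t2g^6 e_g^0.
Orbital CFSE = 6(-0.4) + 0(0.6) = -2.4Δo = -2.4 × 18915 = -45396 cm⁻¹.
Relative to high-spin t2g^4 e_g^2 (1 paired), the low-spin configuration has 2 additional pairs, contributing +2 × 16870 = +33740 cm⁻¹.
Net CFSE = -45396 + 33740 = -11656 cm⁻¹.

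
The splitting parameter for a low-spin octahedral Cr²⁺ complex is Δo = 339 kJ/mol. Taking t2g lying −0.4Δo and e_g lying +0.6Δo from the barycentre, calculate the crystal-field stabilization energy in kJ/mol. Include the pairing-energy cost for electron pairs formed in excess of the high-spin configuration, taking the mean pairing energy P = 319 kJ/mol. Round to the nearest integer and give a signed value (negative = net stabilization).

Cr²⁺: group 6, so d-count = 6 − 2 = 4.
Electron filling gives t2g^4 e_g^0.
Orbital CFSE = 4(-0.4) + 0(0.6) = -1.6Δo = -1.6 × 339 = -542 kJ/mol.
Pairing penalty: 1 pair vs 0 in the high-spin reference → 1 extra × P = 319 kJ/mol.
Combining: -542 + 319 = -223 kJ/mol.

-223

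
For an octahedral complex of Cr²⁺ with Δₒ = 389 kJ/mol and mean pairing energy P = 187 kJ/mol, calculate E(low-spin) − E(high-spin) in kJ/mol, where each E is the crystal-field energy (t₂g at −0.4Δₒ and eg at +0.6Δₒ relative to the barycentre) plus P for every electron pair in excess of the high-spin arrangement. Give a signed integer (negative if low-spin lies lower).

-202

Group 6 minus oxidation state +2 gives a d⁴ configuration for Cr²⁺.
In the high-spin limit (t₂g³ eg¹) the orbital term is -0.6Δₒ = -233 kJ/mol, with no excess pairing.
Low-spin: t₂g⁴ eg⁰, orbital CFSE = -1.6Δₒ = -622 kJ/mol; plus 1 excess pair × P = +187 kJ/mol; total -435 kJ/mol.
The difference is -435 − (-233) = -202 kJ/mol, so low-spin lies lower.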